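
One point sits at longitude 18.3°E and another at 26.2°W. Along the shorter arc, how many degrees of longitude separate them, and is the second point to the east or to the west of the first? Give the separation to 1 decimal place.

44.5° west

Raw difference: -26.2 − 18.3 = -44.5°.
Normalise into (−180°, 180°]: -44.5° stays -44.5°.
Negative ⇒ the second point lies to the west; separation 44.5°.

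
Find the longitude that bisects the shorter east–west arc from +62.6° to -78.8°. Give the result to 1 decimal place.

-8.1°

Signed shortest Δλ from +62.6° to -78.8° is -141.4°.
Midpoint longitude = +62.6° + (-141.4°)/2 = +62.6° − 70.7° = -8.1°.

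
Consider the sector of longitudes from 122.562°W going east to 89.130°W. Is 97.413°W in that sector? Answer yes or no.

Yes

Band width going east from -122.562° to -89.130°: ((-89.130 − -122.562) mod 360) = 33.432°.
Offset of -97.413° east of the west edge: ((-97.413 − -122.562) mod 360) = 25.149°.
25.149° ≤ 33.432° ⇒ inside.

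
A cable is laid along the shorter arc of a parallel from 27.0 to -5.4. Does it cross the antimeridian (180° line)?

Signed shortest Δλ = ((-5.4 − 27.0 + 180) mod 360) − 180 = -32.4°.
Going west by 32.4° from +27.0° reaches -5.4° without touching 180°.

No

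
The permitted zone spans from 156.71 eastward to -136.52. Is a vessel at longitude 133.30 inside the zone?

Band width going east from +156.71° to -136.52°: ((-136.52 − 156.71) mod 360) = 66.77°.
Offset of +133.30° east of the west edge: ((133.30 − 156.71) mod 360) = 336.59°.
336.59° > 66.77° ⇒ outside.

No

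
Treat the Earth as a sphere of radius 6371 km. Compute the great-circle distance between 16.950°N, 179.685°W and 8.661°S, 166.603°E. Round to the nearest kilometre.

3222 km

Δλ = 166.603 − -179.685 = 346.288°; wrapped into (−180°, 180°]: -13.712°.
Δφ = -8.661 − 16.950 = -25.611°.
a = sin²(Δφ/2) + cos φ₁ · cos φ₂ · sin²(Δλ/2) = 0.062601.
c = 2·atan2(√a, √(1−a)) = 0.50578 rad → d = 6371·c ≈ 3222.31 km.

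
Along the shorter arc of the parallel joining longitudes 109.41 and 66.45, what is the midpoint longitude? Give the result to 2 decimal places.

+87.93°

Signed shortest Δλ from +109.41° to +66.45° is -42.96°.
Midpoint longitude = +109.41° + (-42.96°)/2 = +109.41° − 21.48° = +87.93°.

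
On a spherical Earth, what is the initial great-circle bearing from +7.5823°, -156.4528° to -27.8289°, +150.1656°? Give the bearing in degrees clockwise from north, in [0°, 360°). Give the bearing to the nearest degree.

Δλ = 150.1656 − -156.4528 = 306.6184°; wrapped into (−180°, 180°]: -53.3816°.
θ = atan2( sin Δλ · cos φ₂ , cos φ₁ · sin φ₂ − sin φ₁ · cos φ₂ · cos Δλ )
  = atan2(-0.70980, -0.53235) = -126.870° → normalised to [0°, 360°): 233.130°.

233°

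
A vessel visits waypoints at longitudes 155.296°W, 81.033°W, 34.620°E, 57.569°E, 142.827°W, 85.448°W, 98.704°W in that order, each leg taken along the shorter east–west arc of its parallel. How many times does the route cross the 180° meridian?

1

Leg 1: -155.296° → -81.033°, shortest Δλ = 74.263° (east) — does not cross 180°.
Leg 2: -81.033° → +34.620°, shortest Δλ = 115.653° (east) — does not cross 180°.
Leg 3: +34.620° → +57.569°, shortest Δλ = 22.949° (east) — does not cross 180°.
Leg 4: +57.569° → -142.827°, shortest Δλ = 159.604° (east) — crosses 180°.
Leg 5: -142.827° → -85.448°, shortest Δλ = 57.379° (east) — does not cross 180°.
Leg 6: -85.448° → -98.704°, shortest Δλ = -13.256° (west) — does not cross 180°.
Total crossings: 1.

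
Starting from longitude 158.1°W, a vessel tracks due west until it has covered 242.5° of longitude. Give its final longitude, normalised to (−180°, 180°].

40.6°W

Start at -158.1°; shift −242.5° → -400.6°.
-400.6° lies outside (−180°, 180°]; add 360° → -40.6°.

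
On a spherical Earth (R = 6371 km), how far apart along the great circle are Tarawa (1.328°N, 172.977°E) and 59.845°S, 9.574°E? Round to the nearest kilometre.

Δλ = 9.574 − 172.977 = -163.403°.
Δφ = -59.845 − 1.328 = -61.173°.
a = sin²(Δφ/2) + cos φ₁ · cos φ₂ · sin²(Δλ/2) = 0.750661.
c = 2·atan2(√a, √(1−a)) = 2.09592 rad → d = 6371·c ≈ 13353.12 km.

13353 km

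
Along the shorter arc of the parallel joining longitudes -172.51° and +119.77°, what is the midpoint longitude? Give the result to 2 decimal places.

+153.63°

Signed shortest Δλ from -172.51° to +119.77° is -67.72°.
Midpoint longitude = -172.51° + (-67.72°)/2 = -172.51° − 33.86° = -206.37°.
Normalise into (−180°, 180°]: +153.63°.
(The naïve average (-172.51 + +119.77)/2 = -26.37° is on the wrong side of the globe.)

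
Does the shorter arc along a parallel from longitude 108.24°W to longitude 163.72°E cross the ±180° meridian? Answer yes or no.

Naïve |163.72 − -108.24| = 271.96° > 180°, so the shorter arc goes the other way round — across 180°.
Signed shortest Δλ = ((163.72 − -108.24 + 180) mod 360) − 180 = -88.04°.
Going west by 88.04° from -108.24° passes through 180° before reaching +163.72°.

Yes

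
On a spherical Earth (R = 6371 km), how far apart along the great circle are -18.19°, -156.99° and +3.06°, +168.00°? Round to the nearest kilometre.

4504 km

Δλ = 168.00 − -156.99 = 324.99°; wrapped into (−180°, 180°]: -35.01°.
Δφ = 3.06 − -18.19 = 21.25°.
a = sin²(Δφ/2) + cos φ₁ · cos φ₂ · sin²(Δλ/2) = 0.119826.
c = 2·atan2(√a, √(1−a)) = 0.70695 rad → d = 6371·c ≈ 4503.97 km.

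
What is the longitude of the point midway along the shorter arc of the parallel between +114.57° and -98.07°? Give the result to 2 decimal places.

-171.75°

Signed shortest Δλ from +114.57° to -98.07° is +147.36°.
Midpoint longitude = +114.57° + (+147.36°)/2 = +114.57° + 73.68° = +188.25°.
Normalise into (−180°, 180°]: -171.75°.
(The naïve average (+114.57 + -98.07)/2 = 8.25° is on the wrong side of the globe.)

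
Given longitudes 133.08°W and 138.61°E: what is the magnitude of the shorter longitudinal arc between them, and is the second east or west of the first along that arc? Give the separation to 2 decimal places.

Raw difference: 138.61 − -133.08 = 271.69°.
Normalise into (−180°, 180°]: 271.69° − 360° = -88.31°.
Negative ⇒ the second point lies to the west; separation 88.31°.

88.31° west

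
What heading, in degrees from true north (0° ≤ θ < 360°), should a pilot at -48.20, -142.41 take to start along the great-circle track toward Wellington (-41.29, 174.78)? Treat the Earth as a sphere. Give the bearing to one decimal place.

266.8°

Δλ = 174.78 − -142.41 = 317.19°; wrapped into (−180°, 180°]: -42.81°.
θ = atan2( sin Δλ · cos φ₂ , cos φ₁ · sin φ₂ − sin φ₁ · cos φ₂ · cos Δλ )
  = atan2(-0.51061, -0.02890) = -93.240° → normalised to [0°, 360°): 266.760°.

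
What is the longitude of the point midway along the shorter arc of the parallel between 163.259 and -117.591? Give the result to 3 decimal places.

Signed shortest Δλ from +163.259° to -117.591° is +79.150°.
Midpoint longitude = +163.259° + (+79.150°)/2 = +163.259° + 39.575° = +202.834°.
Normalise into (−180°, 180°]: -157.166°.
(The naïve average (+163.259 + -117.591)/2 = 22.834° is on the wrong side of the globe.)

-157.166°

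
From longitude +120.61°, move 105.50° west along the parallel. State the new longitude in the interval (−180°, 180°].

+15.11°

Start at +120.61°; shift −105.50° → +15.11°.
+15.11° already lies in (−180°, 180°].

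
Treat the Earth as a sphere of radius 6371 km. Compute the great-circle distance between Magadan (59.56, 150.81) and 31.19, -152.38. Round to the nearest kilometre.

Δλ = -152.38 − 150.81 = -303.19°; wrapped into (−180°, 180°]: 56.81°.
Δφ = 31.19 − 59.56 = -28.37°.
a = sin²(Δφ/2) + cos φ₁ · cos φ₂ · sin²(Δλ/2) = 0.158127.
c = 2·atan2(√a, √(1−a)) = 0.81791 rad → d = 6371·c ≈ 5210.92 km.

5211 km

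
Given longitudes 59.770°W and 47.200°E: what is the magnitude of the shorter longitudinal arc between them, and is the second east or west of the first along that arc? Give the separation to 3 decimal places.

Raw difference: 47.200 − -59.770 = 106.97°.
Normalise into (−180°, 180°]: 106.97° stays 106.97°.
Positive ⇒ the second point lies to the east; separation 106.970°.

106.970° east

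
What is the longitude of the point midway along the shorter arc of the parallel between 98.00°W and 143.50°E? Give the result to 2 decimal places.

Signed shortest Δλ from -98.00° to +143.50° is -118.50°.
Midpoint longitude = -98.00° + (-118.50°)/2 = -98.00° − 59.25° = -157.25°.
(The naïve average (-98.00 + +143.50)/2 = 22.75° is on the wrong side of the globe.)

157.25°W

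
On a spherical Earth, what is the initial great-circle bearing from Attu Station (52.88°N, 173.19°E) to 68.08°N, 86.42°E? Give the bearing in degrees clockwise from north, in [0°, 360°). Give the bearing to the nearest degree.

326°

Δλ = 86.42 − 173.19 = -86.77°.
θ = atan2( sin Δλ · cos φ₂ , cos φ₁ · sin φ₂ − sin φ₁ · cos φ₂ · cos Δλ )
  = atan2(-0.37272, 0.54309) = -34.462° → normalised to [0°, 360°): 325.538°.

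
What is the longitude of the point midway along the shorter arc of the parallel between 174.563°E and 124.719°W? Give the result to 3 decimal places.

Signed shortest Δλ from +174.563° to -124.719° is +60.718°.
Midpoint longitude = +174.563° + (+60.718°)/2 = +174.563° + 30.359° = +204.922°.
Normalise into (−180°, 180°]: -155.078°.
(The naïve average (+174.563 + -124.719)/2 = 24.922° is on the wrong side of the globe.)

155.078°W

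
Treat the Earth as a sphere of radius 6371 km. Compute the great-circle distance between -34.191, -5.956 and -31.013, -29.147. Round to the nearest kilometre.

Δλ = -29.147 − -5.956 = -23.191°.
Δφ = -31.013 − -34.191 = 3.178°.
a = sin²(Δφ/2) + cos φ₁ · cos φ₂ · sin²(Δλ/2) = 0.029411.
c = 2·atan2(√a, √(1−a)) = 0.34469 rad → d = 6371·c ≈ 2196.04 km.

2196 km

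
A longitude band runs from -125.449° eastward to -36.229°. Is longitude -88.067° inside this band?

Band width going east from -125.449° to -36.229°: ((-36.229 − -125.449) mod 360) = 89.220°.
Offset of -88.067° east of the west edge: ((-88.067 − -125.449) mod 360) = 37.382°.
37.382° ≤ 89.220° ⇒ inside.

Yes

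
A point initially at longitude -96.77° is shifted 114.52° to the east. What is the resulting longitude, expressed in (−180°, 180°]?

+17.75°

Start at -96.77°; shift +114.52° → +17.75°.
+17.75° already lies in (−180°, 180°].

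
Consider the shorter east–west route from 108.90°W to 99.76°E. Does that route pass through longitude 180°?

Naïve |99.76 − -108.90| = 208.66° > 180°, so the shorter arc goes the other way round — across 180°.
Signed shortest Δλ = ((99.76 − -108.90 + 180) mod 360) − 180 = -151.34°.
Going west by 151.34° from -108.90° passes through 180° before reaching +99.76°.

Yes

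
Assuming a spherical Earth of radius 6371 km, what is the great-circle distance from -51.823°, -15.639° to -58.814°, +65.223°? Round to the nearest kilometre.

Δλ = 65.223 − -15.639 = 80.862°.
Δφ = -58.814 − -51.823 = -6.991°.
a = sin²(Δφ/2) + cos φ₁ · cos φ₂ · sin²(Δλ/2) = 0.138332.
c = 2·atan2(√a, √(1−a)) = 0.76218 rad → d = 6371·c ≈ 4855.82 km.

4856 km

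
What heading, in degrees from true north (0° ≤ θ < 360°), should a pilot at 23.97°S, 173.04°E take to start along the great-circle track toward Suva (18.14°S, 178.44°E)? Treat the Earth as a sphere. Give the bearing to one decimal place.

Δλ = 178.44 − 173.04 = 5.40°.
θ = atan2( sin Δλ · cos φ₂ , cos φ₁ · sin φ₂ − sin φ₁ · cos φ₂ · cos Δλ )
  = atan2(0.08943, 0.09986) = 41.845° → normalised to [0°, 360°): 41.845°.

41.8°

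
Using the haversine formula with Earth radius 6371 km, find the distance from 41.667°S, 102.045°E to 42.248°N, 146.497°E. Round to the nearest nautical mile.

5583 nmi

Δλ = 146.497 − 102.045 = 44.452°.
Δφ = 42.248 − -41.667 = 83.915°.
a = sin²(Δφ/2) + cos φ₁ · cos φ₂ · sin²(Δλ/2) = 0.526119.
c = 2·atan2(√a, √(1−a)) = 1.62306 rad → d = 6371·c ≈ 10340.50 km ≈ 5583.42 nmi.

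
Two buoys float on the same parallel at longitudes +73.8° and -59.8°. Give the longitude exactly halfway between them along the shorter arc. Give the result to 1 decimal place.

+7.0°

Signed shortest Δλ from +73.8° to -59.8° is -133.6°.
Midpoint longitude = +73.8° + (-133.6°)/2 = +73.8° − 66.8° = +7.0°.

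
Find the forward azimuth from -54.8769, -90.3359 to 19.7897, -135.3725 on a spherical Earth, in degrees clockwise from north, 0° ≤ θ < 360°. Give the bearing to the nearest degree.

Δλ = -135.3725 − -90.3359 = -45.0366°.
θ = atan2( sin Δλ · cos φ₂ , cos φ₁ · sin φ₂ − sin φ₁ · cos φ₂ · cos Δλ )
  = atan2(-0.66577, 0.73864) = -42.030° → normalised to [0°, 360°): 317.970°.

318°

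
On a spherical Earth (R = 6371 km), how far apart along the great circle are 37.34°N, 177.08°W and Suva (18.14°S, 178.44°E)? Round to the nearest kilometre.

Δλ = 178.44 − -177.08 = 355.52°; wrapped into (−180°, 180°]: -4.48°.
Δφ = -18.14 − 37.34 = -55.48°.
a = sin²(Δφ/2) + cos φ₁ · cos φ₂ · sin²(Δλ/2) = 0.217807.
c = 2·atan2(√a, √(1−a)) = 0.97111 rad → d = 6371·c ≈ 6186.93 km.

6187 km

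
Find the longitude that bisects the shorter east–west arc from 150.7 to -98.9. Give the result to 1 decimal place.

Signed shortest Δλ from +150.7° to -98.9° is +110.4°.
Midpoint longitude = +150.7° + (+110.4°)/2 = +150.7° + 55.2° = +205.9°.
Normalise into (−180°, 180°]: -154.1°.
(The naïve average (+150.7 + -98.9)/2 = 25.9° is on the wrong side of the globe.)

-154.1°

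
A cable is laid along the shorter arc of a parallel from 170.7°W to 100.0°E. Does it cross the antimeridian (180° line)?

Yes

Naïve |100.0 − -170.7| = 270.7° > 180°, so the shorter arc goes the other way round — across 180°.
Signed shortest Δλ = ((100.0 − -170.7 + 180) mod 360) − 180 = -89.3°.
Going west by 89.3° from -170.7° passes through 180° before reaching +100.0°.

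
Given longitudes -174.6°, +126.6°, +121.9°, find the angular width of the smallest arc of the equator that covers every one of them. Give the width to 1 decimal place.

63.5°

Sort the longitudes: -174.6°, +121.9°, +126.6°.
Eastward gaps between consecutive values (wrapping around): 296.5°, 4.7°, 58.8°.
Largest gap = 296.5° ⇒ minimal covering band is its complement: 360° − 296.5° = 63.5°.
Band runs from +121.9° eastward to -174.6°, crossing the antimeridian.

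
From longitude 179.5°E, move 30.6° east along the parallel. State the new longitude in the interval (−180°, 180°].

149.9°W

Start at +179.5°; shift +30.6° → +210.1°.
+210.1° lies outside (−180°, 180°]; subtract 360° → -149.9°.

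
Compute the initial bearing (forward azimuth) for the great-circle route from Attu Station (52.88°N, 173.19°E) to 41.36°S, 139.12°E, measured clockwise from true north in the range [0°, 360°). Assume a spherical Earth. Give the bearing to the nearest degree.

Δλ = 139.12 − 173.19 = -34.07°.
θ = atan2( sin Δλ · cos φ₂ , cos φ₁ · sin φ₂ − sin φ₁ · cos φ₂ · cos Δλ )
  = atan2(-0.42047, -0.89454) = -154.824° → normalised to [0°, 360°): 205.176°.

205°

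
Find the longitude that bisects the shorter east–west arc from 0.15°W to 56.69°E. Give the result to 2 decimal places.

28.27°E

Signed shortest Δλ from -0.15° to +56.69° is +56.84°.
Midpoint longitude = -0.15° + (+56.84°)/2 = -0.15° + 28.42° = +28.27°.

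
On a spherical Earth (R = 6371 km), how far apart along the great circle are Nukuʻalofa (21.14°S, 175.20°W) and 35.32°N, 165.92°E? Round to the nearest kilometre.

Δλ = 165.92 − -175.20 = 341.12°; wrapped into (−180°, 180°]: -18.88°.
Δφ = 35.32 − -21.14 = 56.46°.
a = sin²(Δφ/2) + cos φ₁ · cos φ₂ · sin²(Δλ/2) = 0.244213.
c = 2·atan2(√a, √(1−a)) = 1.03378 rad → d = 6371·c ≈ 6586.21 km.

6586 km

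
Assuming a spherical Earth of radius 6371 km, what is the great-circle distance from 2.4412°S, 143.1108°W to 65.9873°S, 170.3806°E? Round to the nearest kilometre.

Δλ = 170.3806 − -143.1108 = 313.4914°; wrapped into (−180°, 180°]: -46.5086°.
Δφ = -65.9873 − -2.4412 = -63.5461°.
a = sin²(Δφ/2) + cos φ₁ · cos φ₂ · sin²(Δλ/2) = 0.340636.
c = 2·atan2(√a, √(1−a)) = 1.24641 rad → d = 6371·c ≈ 7940.87 km.

7941 km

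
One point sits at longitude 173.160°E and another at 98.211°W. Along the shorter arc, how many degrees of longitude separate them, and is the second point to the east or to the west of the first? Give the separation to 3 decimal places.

Raw difference: -98.211 − 173.160 = -271.371°.
Normalise into (−180°, 180°]: -271.371° + 360° = 88.629°.
Positive ⇒ the second point lies to the east; separation 88.629°.

88.629° east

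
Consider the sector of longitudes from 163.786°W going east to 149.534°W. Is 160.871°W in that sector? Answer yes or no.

Yes

Band width going east from -163.786° to -149.534°: ((-149.534 − -163.786) mod 360) = 14.252°.
Offset of -160.871° east of the west edge: ((-160.871 − -163.786) mod 360) = 2.915°.
2.915° ≤ 14.252° ⇒ inside.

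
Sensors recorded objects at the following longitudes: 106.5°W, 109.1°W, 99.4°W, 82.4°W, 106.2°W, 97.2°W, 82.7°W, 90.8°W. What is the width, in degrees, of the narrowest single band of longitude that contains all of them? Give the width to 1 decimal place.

Sort the longitudes: -109.1°, -106.5°, -106.2°, -99.4°, -97.2°, -90.8°, -82.7°, -82.4°.
Eastward gaps between consecutive values (wrapping around): 2.6°, 0.3°, 6.8°, 2.2°, 6.4°, 8.1°, 0.3°, 333.3°.
Largest gap = 333.3° ⇒ minimal covering band is its complement: 360° − 333.3° = 26.7°.
Band runs from -109.1° eastward to -82.4°.

26.7°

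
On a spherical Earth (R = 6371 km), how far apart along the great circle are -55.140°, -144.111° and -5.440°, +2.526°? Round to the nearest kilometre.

Δλ = 2.526 − -144.111 = 146.637°.
Δφ = -5.440 − -55.140 = 49.700°.
a = sin²(Δφ/2) + cos φ₁ · cos φ₂ · sin²(Δλ/2) = 0.698719.
c = 2·atan2(√a, √(1−a)) = 1.97952 rad → d = 6371·c ≈ 12611.52 km.

12612 km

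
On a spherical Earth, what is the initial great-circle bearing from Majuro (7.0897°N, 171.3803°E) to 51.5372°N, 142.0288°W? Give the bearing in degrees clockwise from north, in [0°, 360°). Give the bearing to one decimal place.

Δλ = -142.0288 − 171.3803 = -313.4091°; wrapped into (−180°, 180°]: 46.5909°.
θ = atan2( sin Δλ · cos φ₂ , cos φ₁ · sin φ₂ − sin φ₁ · cos φ₂ · cos Δλ )
  = atan2(0.45187, 0.72427) = 31.960° → normalised to [0°, 360°): 31.960°.

32.0°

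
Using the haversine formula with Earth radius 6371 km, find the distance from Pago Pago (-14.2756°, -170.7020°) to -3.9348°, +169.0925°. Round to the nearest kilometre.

2496 km

Δλ = 169.0925 − -170.7020 = 339.7945°; wrapped into (−180°, 180°]: -20.2055°.
Δφ = -3.9348 − -14.2756 = 10.3408°.
a = sin²(Δφ/2) + cos φ₁ · cos φ₂ · sin²(Δλ/2) = 0.037871.
c = 2·atan2(√a, √(1−a)) = 0.39171 rad → d = 6371·c ≈ 2495.57 km.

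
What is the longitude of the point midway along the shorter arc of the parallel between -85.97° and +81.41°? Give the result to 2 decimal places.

Signed shortest Δλ from -85.97° to +81.41° is +167.38°.
Midpoint longitude = -85.97° + (+167.38°)/2 = -85.97° + 83.69° = -2.28°.

-2.28°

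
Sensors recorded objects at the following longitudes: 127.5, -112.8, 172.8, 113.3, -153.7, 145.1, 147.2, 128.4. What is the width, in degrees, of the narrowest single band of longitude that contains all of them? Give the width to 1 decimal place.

133.9°

Sort the longitudes: -153.7°, -112.8°, +113.3°, +127.5°, +128.4°, +145.1°, +147.2°, +172.8°.
Eastward gaps between consecutive values (wrapping around): 40.9°, 226.1°, 14.2°, 0.9°, 16.7°, 2.1°, 25.6°, 33.5°.
Largest gap = 226.1° ⇒ minimal covering band is its complement: 360° − 226.1° = 133.9°.
Band runs from +113.3° eastward to -112.8°, crossing the antimeridian.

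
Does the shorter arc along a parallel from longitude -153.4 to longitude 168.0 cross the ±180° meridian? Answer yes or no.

Yes

Naïve |168.0 − -153.4| = 321.4° > 180°, so the shorter arc goes the other way round — across 180°.
Signed shortest Δλ = ((168.0 − -153.4 + 180) mod 360) − 180 = -38.6°.
Going west by 38.6° from -153.4° passes through 180° before reaching +168.0°.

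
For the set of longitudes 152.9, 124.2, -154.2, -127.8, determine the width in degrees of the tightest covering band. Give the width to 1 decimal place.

108.0°

Sort the longitudes: -154.2°, -127.8°, +124.2°, +152.9°.
Eastward gaps between consecutive values (wrapping around): 26.4°, 252.0°, 28.7°, 52.9°.
Largest gap = 252.0° ⇒ minimal covering band is its complement: 360° − 252.0° = 108.0°.
Band runs from +124.2° eastward to -127.8°, crossing the antimeridian.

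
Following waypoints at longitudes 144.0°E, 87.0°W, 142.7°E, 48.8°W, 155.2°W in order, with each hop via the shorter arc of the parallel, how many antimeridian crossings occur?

3

Leg 1: +144.0° → -87.0°, shortest Δλ = 129.0° (east) — crosses 180°.
Leg 2: -87.0° → +142.7°, shortest Δλ = -130.3° (west) — crosses 180°.
Leg 3: +142.7° → -48.8°, shortest Δλ = 168.5° (east) — crosses 180°.
Leg 4: -48.8° → -155.2°, shortest Δλ = -106.4° (west) — does not cross 180°.
Total crossings: 3.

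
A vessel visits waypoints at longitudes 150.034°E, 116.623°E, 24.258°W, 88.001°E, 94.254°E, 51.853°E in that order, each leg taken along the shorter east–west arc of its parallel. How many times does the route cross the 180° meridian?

0

Leg 1: +150.034° → +116.623°, shortest Δλ = -33.411° (west) — does not cross 180°.
Leg 2: +116.623° → -24.258°, shortest Δλ = -140.881° (west) — does not cross 180°.
Leg 3: -24.258° → +88.001°, shortest Δλ = 112.259° (east) — does not cross 180°.
Leg 4: +88.001° → +94.254°, shortest Δλ = 6.253° (east) — does not cross 180°.
Leg 5: +94.254° → +51.853°, shortest Δλ = -42.401° (west) — does not cross 180°.
Total crossings: 0.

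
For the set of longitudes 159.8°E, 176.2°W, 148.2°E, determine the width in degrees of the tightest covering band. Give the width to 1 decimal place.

Sort the longitudes: -176.2°, +148.2°, +159.8°.
Eastward gaps between consecutive values (wrapping around): 324.4°, 11.6°, 24.0°.
Largest gap = 324.4° ⇒ minimal covering band is its complement: 360° − 324.4° = 35.6°.
Band runs from +148.2° eastward to -176.2°, crossing the antimeridian.

35.6°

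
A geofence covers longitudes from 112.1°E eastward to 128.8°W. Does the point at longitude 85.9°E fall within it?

No

Band width going east from +112.1° to -128.8°: ((-128.8 − 112.1) mod 360) = 119.1°.
Offset of +85.9° east of the west edge: ((85.9 − 112.1) mod 360) = 333.8°.
333.8° > 119.1° ⇒ outside.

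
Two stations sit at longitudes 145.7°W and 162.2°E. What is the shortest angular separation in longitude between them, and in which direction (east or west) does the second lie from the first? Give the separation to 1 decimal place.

Raw difference: 162.2 − -145.7 = 307.9°.
Normalise into (−180°, 180°]: 307.9° − 360° = -52.1°.
Negative ⇒ the second point lies to the west; separation 52.1°.

52.1° west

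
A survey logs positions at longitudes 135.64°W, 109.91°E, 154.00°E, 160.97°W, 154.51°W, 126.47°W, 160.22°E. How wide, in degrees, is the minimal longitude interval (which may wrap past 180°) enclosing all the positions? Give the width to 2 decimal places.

123.62°

Sort the longitudes: -160.97°, -154.51°, -135.64°, -126.47°, +109.91°, +154.00°, +160.22°.
Eastward gaps between consecutive values (wrapping around): 6.46°, 18.87°, 9.17°, 236.38°, 44.09°, 6.22°, 38.81°.
Largest gap = 236.38° ⇒ minimal covering band is its complement: 360° − 236.38° = 123.62°.
Band runs from +109.91° eastward to -126.47°, crossing the antimeridian.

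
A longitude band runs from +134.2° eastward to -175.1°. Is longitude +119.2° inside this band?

Band width going east from +134.2° to -175.1°: ((-175.1 − 134.2) mod 360) = 50.7°.
Offset of +119.2° east of the west edge: ((119.2 − 134.2) mod 360) = 345.0°.
345.0° > 50.7° ⇒ outside.

No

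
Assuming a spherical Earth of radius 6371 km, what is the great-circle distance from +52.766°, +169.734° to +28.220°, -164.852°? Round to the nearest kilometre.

Δλ = -164.852 − 169.734 = -334.586°; wrapped into (−180°, 180°]: 25.414°.
Δφ = 28.220 − 52.766 = -24.546°.
a = sin²(Δφ/2) + cos φ₁ · cos φ₂ · sin²(Δλ/2) = 0.070982.
c = 2·atan2(√a, √(1−a)) = 0.53936 rad → d = 6371·c ≈ 3436.29 km.

3436 km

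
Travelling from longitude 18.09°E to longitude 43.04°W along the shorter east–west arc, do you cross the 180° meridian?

No

Signed shortest Δλ = ((-43.04 − 18.09 + 180) mod 360) − 180 = -61.13°.
Going west by 61.13° from +18.09° reaches -43.04° without touching 180°.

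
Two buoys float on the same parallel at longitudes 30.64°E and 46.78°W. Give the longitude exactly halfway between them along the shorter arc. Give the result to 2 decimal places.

8.07°W

Signed shortest Δλ from +30.64° to -46.78° is -77.42°.
Midpoint longitude = +30.64° + (-77.42°)/2 = +30.64° − 38.71° = -8.07°.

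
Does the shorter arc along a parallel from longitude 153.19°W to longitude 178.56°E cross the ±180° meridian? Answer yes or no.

Naïve |178.56 − -153.19| = 331.75° > 180°, so the shorter arc goes the other way round — across 180°.
Signed shortest Δλ = ((178.56 − -153.19 + 180) mod 360) − 180 = -28.25°.
Going west by 28.25° from -153.19° passes through 180° before reaching +178.56°.

Yes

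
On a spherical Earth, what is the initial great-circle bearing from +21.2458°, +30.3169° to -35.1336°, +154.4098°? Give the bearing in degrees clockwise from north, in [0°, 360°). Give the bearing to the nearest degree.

Δλ = 154.4098 − 30.3169 = 124.0929°.
θ = atan2( sin Δλ · cos φ₂ , cos φ₁ · sin φ₂ − sin φ₁ · cos φ₂ · cos Δλ )
  = atan2(0.67725, -0.37026) = 118.666° → normalised to [0°, 360°): 118.666°.

119°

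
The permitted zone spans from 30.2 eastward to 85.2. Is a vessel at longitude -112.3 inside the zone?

Band width going east from +30.2° to +85.2°: ((85.2 − 30.2) mod 360) = 55.0°.
Offset of -112.3° east of the west edge: ((-112.3 − 30.2) mod 360) = 217.5°.
217.5° > 55.0° ⇒ outside.

No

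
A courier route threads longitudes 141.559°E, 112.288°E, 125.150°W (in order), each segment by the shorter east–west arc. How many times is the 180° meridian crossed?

Leg 1: +141.559° → +112.288°, shortest Δλ = -29.271° (west) — does not cross 180°.
Leg 2: +112.288° → -125.150°, shortest Δλ = 122.562° (east) — crosses 180°.
Total crossings: 1.

1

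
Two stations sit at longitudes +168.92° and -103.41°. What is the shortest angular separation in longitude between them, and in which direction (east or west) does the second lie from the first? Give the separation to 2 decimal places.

87.67° east

Raw difference: -103.41 − 168.92 = -272.33°.
Normalise into (−180°, 180°]: -272.33° + 360° = 87.67°.
Positive ⇒ the second point lies to the east; separation 87.67°.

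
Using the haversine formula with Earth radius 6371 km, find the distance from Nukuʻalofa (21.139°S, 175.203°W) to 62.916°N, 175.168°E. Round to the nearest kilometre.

9385 km

Δλ = 175.168 − -175.203 = 350.371°; wrapped into (−180°, 180°]: -9.629°.
Δφ = 62.916 − -21.139 = 84.055°.
a = sin²(Δφ/2) + cos φ₁ · cos φ₂ · sin²(Δλ/2) = 0.451205.
c = 2·atan2(√a, √(1−a)) = 1.47305 rad → d = 6371·c ≈ 9384.80 km.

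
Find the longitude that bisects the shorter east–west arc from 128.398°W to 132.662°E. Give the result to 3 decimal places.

Signed shortest Δλ from -128.398° to +132.662° is -98.940°.
Midpoint longitude = -128.398° + (-98.940°)/2 = -128.398° − 49.470° = -177.868°.
(The naïve average (-128.398 + +132.662)/2 = 2.132° is on the wrong side of the globe.)

177.868°W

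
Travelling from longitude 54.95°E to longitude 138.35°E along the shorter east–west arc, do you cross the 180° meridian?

Signed shortest Δλ = ((138.35 − 54.95 + 180) mod 360) − 180 = 83.4°.
Going east by 83.4° from +54.95° reaches +138.35° without touching 180°.

No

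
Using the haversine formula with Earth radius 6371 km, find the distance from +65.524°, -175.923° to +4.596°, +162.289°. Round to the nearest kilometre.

Δλ = 162.289 − -175.923 = 338.212°; wrapped into (−180°, 180°]: -21.788°.
Δφ = 4.596 − 65.524 = -60.928°.
a = sin²(Δφ/2) + cos φ₁ · cos φ₂ · sin²(Δλ/2) = 0.271797.
c = 2·atan2(√a, √(1−a)) = 1.09684 rad → d = 6371·c ≈ 6987.99 km.

6988 km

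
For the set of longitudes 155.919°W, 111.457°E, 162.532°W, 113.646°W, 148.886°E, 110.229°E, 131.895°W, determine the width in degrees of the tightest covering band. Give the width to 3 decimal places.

Sort the longitudes: -162.532°, -155.919°, -131.895°, -113.646°, +110.229°, +111.457°, +148.886°.
Eastward gaps between consecutive values (wrapping around): 6.613°, 24.024°, 18.249°, 223.875°, 1.228°, 37.429°, 48.582°.
Largest gap = 223.875° ⇒ minimal covering band is its complement: 360° − 223.875° = 136.125°.
Band runs from +110.229° eastward to -113.646°, crossing the antimeridian.

136.125°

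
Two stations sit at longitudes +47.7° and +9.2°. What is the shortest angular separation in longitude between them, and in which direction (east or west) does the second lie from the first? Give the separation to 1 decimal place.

Raw difference: 9.2 − 47.7 = -38.5°.
Normalise into (−180°, 180°]: -38.5° stays -38.5°.
Negative ⇒ the second point lies to the west; separation 38.5°.

38.5° west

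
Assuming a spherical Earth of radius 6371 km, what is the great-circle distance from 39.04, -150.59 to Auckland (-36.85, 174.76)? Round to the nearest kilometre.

Δλ = 174.76 − -150.59 = 325.35°; wrapped into (−180°, 180°]: -34.65°.
Δφ = -36.85 − 39.04 = -75.89°.
a = sin²(Δφ/2) + cos φ₁ · cos φ₂ · sin²(Δλ/2) = 0.433225.
c = 2·atan2(√a, √(1−a)) = 1.43685 rad → d = 6371·c ≈ 9154.14 km.

9154 km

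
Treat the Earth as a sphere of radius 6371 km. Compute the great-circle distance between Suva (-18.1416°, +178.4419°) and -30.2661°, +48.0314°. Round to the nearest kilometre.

Δλ = 48.0314 − 178.4419 = -130.4105°.
Δφ = -30.2661 − -18.1416 = -12.1245°.
a = sin²(Δφ/2) + cos φ₁ · cos φ₂ · sin²(Δλ/2) = 0.687566.
c = 2·atan2(√a, √(1−a)) = 1.95533 rad → d = 6371·c ≈ 12457.44 km.

12457 km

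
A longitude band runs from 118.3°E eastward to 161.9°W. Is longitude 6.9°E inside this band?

Band width going east from +118.3° to -161.9°: ((-161.9 − 118.3) mod 360) = 79.8°.
Offset of +6.9° east of the west edge: ((6.9 − 118.3) mod 360) = 248.6°.
248.6° > 79.8° ⇒ outside.

No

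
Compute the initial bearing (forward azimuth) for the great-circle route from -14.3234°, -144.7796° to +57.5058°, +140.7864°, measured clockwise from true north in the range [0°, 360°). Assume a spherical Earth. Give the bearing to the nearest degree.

Δλ = 140.7864 − -144.7796 = 285.5660°; wrapped into (−180°, 180°]: -74.4340°.
θ = atan2( sin Δλ · cos φ₂ , cos φ₁ · sin φ₂ − sin φ₁ · cos φ₂ · cos Δλ )
  = atan2(-0.51751, 0.85289) = -31.248° → normalised to [0°, 360°): 328.752°.

329°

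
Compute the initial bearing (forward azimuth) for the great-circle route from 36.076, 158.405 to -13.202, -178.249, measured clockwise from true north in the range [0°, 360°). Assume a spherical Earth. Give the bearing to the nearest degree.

Δλ = -178.249 − 158.405 = -336.654°; wrapped into (−180°, 180°]: 23.346°.
θ = atan2( sin Δλ · cos φ₂ , cos φ₁ · sin φ₂ − sin φ₁ · cos φ₂ · cos Δλ )
  = atan2(0.38581, -0.71095) = 151.513° → normalised to [0°, 360°): 151.513°.

152°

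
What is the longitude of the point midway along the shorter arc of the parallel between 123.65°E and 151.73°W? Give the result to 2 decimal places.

165.96°E

Signed shortest Δλ from +123.65° to -151.73° is +84.62°.
Midpoint longitude = +123.65° + (+84.62°)/2 = +123.65° + 42.31° = +165.96°.
(The naïve average (+123.65 + -151.73)/2 = -14.04° is on the wrong side of the globe.)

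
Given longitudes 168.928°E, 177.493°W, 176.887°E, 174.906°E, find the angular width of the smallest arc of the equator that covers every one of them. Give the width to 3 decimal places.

Sort the longitudes: -177.493°, +168.928°, +174.906°, +176.887°.
Eastward gaps between consecutive values (wrapping around): 346.421°, 5.978°, 1.981°, 5.620°.
Largest gap = 346.421° ⇒ minimal covering band is its complement: 360° − 346.421° = 13.579°.
Band runs from +168.928° eastward to -177.493°, crossing the antimeridian.

13.579°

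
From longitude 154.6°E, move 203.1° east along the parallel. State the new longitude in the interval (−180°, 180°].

Start at +154.6°; shift +203.1° → +357.7°.
+357.7° lies outside (−180°, 180°]; subtract 360° → -2.3°.

2.3°W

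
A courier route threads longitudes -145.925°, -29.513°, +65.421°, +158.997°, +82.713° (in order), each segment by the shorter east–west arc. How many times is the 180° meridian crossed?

0

Leg 1: -145.925° → -29.513°, shortest Δλ = 116.412° (east) — does not cross 180°.
Leg 2: -29.513° → +65.421°, shortest Δλ = 94.934° (east) — does not cross 180°.
Leg 3: +65.421° → +158.997°, shortest Δλ = 93.576° (east) — does not cross 180°.
Leg 4: +158.997° → +82.713°, shortest Δλ = -76.284° (west) — does not cross 180°.
Total crossings: 0.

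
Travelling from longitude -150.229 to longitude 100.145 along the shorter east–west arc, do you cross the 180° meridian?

Yes

Naïve |100.145 − -150.229| = 250.374° > 180°, so the shorter arc goes the other way round — across 180°.
Signed shortest Δλ = ((100.145 − -150.229 + 180) mod 360) − 180 = -109.626°.
Going west by 109.626° from -150.229° passes through 180° before reaching +100.145°.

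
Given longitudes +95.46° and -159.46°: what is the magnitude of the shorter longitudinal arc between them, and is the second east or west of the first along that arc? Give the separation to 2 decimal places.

105.08° east

Raw difference: -159.46 − 95.46 = -254.92°.
Normalise into (−180°, 180°]: -254.92° + 360° = 105.08°.
Positive ⇒ the second point lies to the east; separation 105.08°.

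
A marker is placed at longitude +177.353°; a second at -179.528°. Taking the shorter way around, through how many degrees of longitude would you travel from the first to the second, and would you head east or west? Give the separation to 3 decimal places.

3.119° east

Raw difference: -179.528 − 177.353 = -356.881°.
Normalise into (−180°, 180°]: -356.881° + 360° = 3.119°.
Positive ⇒ the second point lies to the east; separation 3.119°.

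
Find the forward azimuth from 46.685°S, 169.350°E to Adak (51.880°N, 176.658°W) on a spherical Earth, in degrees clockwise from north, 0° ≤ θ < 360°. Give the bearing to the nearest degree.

9°

Δλ = -176.658 − 169.350 = -346.008°; wrapped into (−180°, 180°]: 13.992°.
θ = atan2( sin Δλ · cos φ₂ , cos φ₁ · sin φ₂ − sin φ₁ · cos φ₂ · cos Δλ )
  = atan2(0.14926, 0.97552) = 8.699° → normalised to [0°, 360°): 8.699°.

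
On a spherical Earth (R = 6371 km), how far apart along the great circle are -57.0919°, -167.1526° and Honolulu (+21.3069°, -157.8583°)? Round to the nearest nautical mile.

Δλ = -157.8583 − -167.1526 = 9.2943°.
Δφ = 21.3069 − -57.0919 = 78.3988°.
a = sin²(Δφ/2) + cos φ₁ · cos φ₂ · sin²(Δλ/2) = 0.402773.
c = 2·atan2(√a, √(1−a)) = 1.37510 rad → d = 6371·c ≈ 8760.74 km ≈ 4730.42 nmi.

4730 nmi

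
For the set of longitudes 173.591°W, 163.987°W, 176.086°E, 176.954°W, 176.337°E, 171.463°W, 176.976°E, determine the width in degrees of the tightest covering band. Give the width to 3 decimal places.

19.927°

Sort the longitudes: -176.954°, -173.591°, -171.463°, -163.987°, +176.086°, +176.337°, +176.976°.
Eastward gaps between consecutive values (wrapping around): 3.363°, 2.128°, 7.476°, 340.073°, 0.251°, 0.639°, 6.070°.
Largest gap = 340.073° ⇒ minimal covering band is its complement: 360° − 340.073° = 19.927°.
Band runs from +176.086° eastward to -163.987°, crossing the antimeridian.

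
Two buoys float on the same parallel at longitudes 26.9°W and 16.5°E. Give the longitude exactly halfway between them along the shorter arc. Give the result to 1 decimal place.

Signed shortest Δλ from -26.9° to +16.5° is +43.4°.
Midpoint longitude = -26.9° + (+43.4°)/2 = -26.9° + 21.7° = -5.2°.

5.2°W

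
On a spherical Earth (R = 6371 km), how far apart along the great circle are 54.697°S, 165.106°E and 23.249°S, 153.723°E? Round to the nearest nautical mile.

Δλ = 153.723 − 165.106 = -11.383°.
Δφ = -23.249 − -54.697 = 31.448°.
a = sin²(Δφ/2) + cos φ₁ · cos φ₂ · sin²(Δλ/2) = 0.078665.
c = 2·atan2(√a, √(1−a)) = 0.56857 rad → d = 6371·c ≈ 3622.38 km ≈ 1955.93 nmi.

1956 nmi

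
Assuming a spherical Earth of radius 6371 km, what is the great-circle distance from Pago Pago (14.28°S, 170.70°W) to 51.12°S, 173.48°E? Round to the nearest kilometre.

Δλ = 173.48 − -170.70 = 344.18°; wrapped into (−180°, 180°]: -15.82°.
Δφ = -51.12 − -14.28 = -36.84°.
a = sin²(Δφ/2) + cos φ₁ · cos φ₂ · sin²(Δλ/2) = 0.111364.
c = 2·atan2(√a, √(1−a)) = 0.68048 rad → d = 6371·c ≈ 4335.32 km.

4335 km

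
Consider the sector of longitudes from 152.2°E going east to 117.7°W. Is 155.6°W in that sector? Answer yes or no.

Band width going east from +152.2° to -117.7°: ((-117.7 − 152.2) mod 360) = 90.1°.
Offset of -155.6° east of the west edge: ((-155.6 − 152.2) mod 360) = 52.2°.
52.2° ≤ 90.1° ⇒ inside.

Yes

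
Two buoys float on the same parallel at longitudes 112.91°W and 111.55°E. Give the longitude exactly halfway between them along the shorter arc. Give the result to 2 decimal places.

Signed shortest Δλ from -112.91° to +111.55° is -135.54°.
Midpoint longitude = -112.91° + (-135.54°)/2 = -112.91° − 67.77° = -180.68°.
Normalise into (−180°, 180°]: +179.32°.
(The naïve average (-112.91 + +111.55)/2 = -0.68° is on the wrong side of the globe.)

179.32°E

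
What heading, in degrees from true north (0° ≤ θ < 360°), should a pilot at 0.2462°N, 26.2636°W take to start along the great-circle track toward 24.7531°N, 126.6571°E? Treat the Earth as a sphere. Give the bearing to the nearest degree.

Δλ = 126.6571 − -26.2636 = 152.9207°.
θ = atan2( sin Δλ · cos φ₂ , cos φ₁ · sin φ₂ − sin φ₁ · cos φ₂ · cos Δλ )
  = atan2(0.41340, 0.42218) = 44.398° → normalised to [0°, 360°): 44.398°.

44°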